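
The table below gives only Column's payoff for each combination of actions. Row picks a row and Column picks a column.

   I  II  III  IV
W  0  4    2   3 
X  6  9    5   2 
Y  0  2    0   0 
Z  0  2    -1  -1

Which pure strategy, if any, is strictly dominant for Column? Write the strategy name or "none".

II vs I: W: 4>0, X: 9>6, Y: 2>0, Z: 2>0.
II vs III: W: 4>2, X: 9>5, Y: 2>0, Z: 2>-1.
II vs IV: W: 4>3, X: 9>2, Y: 2>0, Z: 2>-1.
II strictly beats every other strategy against every opponent action, so it is strictly dominant.

II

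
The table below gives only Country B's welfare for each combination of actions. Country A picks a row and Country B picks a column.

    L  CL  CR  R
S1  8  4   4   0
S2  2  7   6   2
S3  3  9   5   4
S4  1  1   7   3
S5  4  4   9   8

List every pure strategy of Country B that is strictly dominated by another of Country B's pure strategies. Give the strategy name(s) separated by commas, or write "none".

Nothing dominates L: CL at S1 (8>4); CR at S1 (8>4); R at S1 (8>0).
CL: no other strategy beats it everywhere (L at S2 (7>2); CR at S1 (4=4); R at S1 (4>0)).
CR: no other strategy beats it everywhere (L at S2 (6>2); CL at S1 (4=4); R at S1 (4>0)).
R: dominated, since CR does at least as well everywhere (S1: 4>0, S2: 6>2, S3: 5>4, S4: 7>3, S5: 9>8).

R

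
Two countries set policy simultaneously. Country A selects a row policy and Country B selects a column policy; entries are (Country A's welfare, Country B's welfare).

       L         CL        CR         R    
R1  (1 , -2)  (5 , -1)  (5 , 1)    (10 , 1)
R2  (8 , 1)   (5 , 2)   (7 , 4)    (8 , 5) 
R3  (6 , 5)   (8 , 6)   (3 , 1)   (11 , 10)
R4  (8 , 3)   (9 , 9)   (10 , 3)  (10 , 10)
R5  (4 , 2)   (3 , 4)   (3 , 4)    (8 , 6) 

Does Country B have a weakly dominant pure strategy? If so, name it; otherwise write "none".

R vs L: R1: 1>-2, R2: 5>1, R3: 10>5, R4: 10>3, R5: 6>2.
R vs CL: R1: 1>-1, R2: 5>2, R3: 10>6, R4: 10>9, R5: 6>4.
R vs CR: R1: 1=1, R2: 5>4, R3: 10>1, R4: 10>3, R5: 6>4.
R is at least as good as every other strategy against every opponent action, so it is weakly dominant.

R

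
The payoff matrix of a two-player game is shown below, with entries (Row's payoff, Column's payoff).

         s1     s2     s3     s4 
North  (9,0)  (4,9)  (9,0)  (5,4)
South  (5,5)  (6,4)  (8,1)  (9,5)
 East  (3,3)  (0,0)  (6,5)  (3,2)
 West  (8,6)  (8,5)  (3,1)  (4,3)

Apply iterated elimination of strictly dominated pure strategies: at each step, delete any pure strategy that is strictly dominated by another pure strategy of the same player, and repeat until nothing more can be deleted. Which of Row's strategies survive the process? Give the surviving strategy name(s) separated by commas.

For Row, North strictly dominates East on the remaining columns (s1: 9>3, s2: 4>0, s3: 9>6, s4: 5>3); eliminate East.
Column s3 is eliminated: s2 beats it against every remaining row (North: 9>0, South: 4>1, West: 5>1).
Among the remaining strategies, none is strictly dominated by another pure strategy of the same player, so the elimination stops.
Surviving strategies — Row: {North, South, West}; Column: {s1, s2, s4}.

North, South, West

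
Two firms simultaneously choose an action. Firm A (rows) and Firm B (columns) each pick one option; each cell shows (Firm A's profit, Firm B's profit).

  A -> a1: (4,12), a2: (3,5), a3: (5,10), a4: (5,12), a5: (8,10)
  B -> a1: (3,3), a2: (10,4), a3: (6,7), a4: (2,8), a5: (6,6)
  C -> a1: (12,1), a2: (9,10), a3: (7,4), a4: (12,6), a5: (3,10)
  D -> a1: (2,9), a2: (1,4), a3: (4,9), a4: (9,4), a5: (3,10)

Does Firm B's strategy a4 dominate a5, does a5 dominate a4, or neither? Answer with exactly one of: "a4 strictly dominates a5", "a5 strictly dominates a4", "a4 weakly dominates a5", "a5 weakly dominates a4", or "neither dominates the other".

neither dominates the other

Compare a4 to a5 across each choice by Firm A: A: 12>10, B: 8>6, C: 6<10, D: 4<10.
a4 does better at A, B but worse at C, D; neither strategy dominates the other.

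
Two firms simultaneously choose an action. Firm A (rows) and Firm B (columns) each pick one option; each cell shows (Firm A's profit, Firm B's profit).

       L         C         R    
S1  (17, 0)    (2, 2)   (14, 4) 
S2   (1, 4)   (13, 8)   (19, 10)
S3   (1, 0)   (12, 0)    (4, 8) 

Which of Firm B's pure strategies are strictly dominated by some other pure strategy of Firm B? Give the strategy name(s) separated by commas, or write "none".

L, C

L is strictly dominated by R (S1: 4>0, S2: 10>4, S3: 8>0).
C is strictly dominated by R (S1: 4>2, S2: 10>8, S3: 8>0).
Nothing dominates R: L at S1 (4>0); C at S1 (4>2).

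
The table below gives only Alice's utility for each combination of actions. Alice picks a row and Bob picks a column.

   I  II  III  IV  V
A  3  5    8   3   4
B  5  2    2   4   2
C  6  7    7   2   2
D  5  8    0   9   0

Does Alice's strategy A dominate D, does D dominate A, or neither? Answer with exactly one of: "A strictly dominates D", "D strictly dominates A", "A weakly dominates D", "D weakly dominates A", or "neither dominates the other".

A's payoffs vs D's, by Bob's action — I: 3<5, II: 5<8, III: 8>0, IV: 3<9, V: 4>0.
A does better at III, V but worse at I, II, IV; neither strategy dominates the other.

neither dominates the other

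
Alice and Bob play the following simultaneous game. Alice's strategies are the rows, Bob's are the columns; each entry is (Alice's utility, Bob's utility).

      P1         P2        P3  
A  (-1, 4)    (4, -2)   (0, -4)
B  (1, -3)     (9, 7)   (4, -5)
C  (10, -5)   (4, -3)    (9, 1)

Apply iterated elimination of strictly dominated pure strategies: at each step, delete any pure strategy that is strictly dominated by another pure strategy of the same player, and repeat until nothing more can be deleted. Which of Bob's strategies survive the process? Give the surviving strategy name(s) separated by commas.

P2, P3

Row A is eliminated: B beats it against every remaining column (P1: 1>-1, P2: 9>4, P3: 4>0).
Bob's strategy P1 is strictly dominated by P2 (B: 7>-3, C: -3>-5) and is removed.
Among the remaining strategies, none is strictly dominated by another pure strategy of the same player, so the elimination stops.
Surviving strategies — Alice: {B, C}; Bob: {P2, P3}.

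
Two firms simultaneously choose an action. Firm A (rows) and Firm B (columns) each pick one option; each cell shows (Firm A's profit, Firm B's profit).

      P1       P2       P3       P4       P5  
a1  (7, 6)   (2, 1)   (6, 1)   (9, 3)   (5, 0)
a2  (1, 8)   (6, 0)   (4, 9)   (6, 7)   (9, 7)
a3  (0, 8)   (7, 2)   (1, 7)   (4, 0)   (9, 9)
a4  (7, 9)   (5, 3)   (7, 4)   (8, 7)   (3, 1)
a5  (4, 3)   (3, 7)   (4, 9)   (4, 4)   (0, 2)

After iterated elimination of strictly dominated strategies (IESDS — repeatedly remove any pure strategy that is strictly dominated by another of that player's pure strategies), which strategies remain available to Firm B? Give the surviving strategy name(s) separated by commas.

For Firm A, a4 strictly dominates a5 on the remaining columns (P1: 7>4, P2: 5>3, P3: 7>4, P4: 8>4, P5: 3>0); eliminate a5.
For Firm B, P1 strictly dominates P2 on the remaining rows (a1: 6>1, a2: 8>0, a3: 8>2, a4: 9>3); eliminate P2.
Firm B's strategy P4 is strictly dominated by P1 (a1: 6>3, a2: 8>7, a3: 8>0, a4: 9>7) and is removed.
Among the remaining strategies, none is strictly dominated by another pure strategy of the same player, so the elimination stops.
Surviving strategies — Firm A: {a1, a2, a3, a4}; Firm B: {P1, P3, P5}.

P1, P3, P5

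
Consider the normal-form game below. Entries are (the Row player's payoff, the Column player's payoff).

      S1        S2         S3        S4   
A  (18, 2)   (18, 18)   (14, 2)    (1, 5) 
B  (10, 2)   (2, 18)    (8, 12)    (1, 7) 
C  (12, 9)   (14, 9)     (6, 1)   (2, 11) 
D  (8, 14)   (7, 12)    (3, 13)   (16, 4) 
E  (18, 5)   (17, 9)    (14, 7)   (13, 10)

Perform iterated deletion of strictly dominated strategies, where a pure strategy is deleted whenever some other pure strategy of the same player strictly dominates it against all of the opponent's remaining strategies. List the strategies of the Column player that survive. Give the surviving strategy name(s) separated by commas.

For the Row player, E strictly dominates B on the remaining columns (S1: 18>10, S2: 17>2, S3: 14>8, S4: 13>1); eliminate B.
For the Row player, E strictly dominates C on the remaining columns (S1: 18>12, S2: 17>14, S3: 14>6, S4: 13>2); eliminate C.
Among the remaining strategies, none is strictly dominated by another pure strategy of the same player, so the elimination stops.
Surviving strategies — the Row player: {A, D, E}; the Column player: {S1, S2, S3, S4}.

S1, S2, S3, S4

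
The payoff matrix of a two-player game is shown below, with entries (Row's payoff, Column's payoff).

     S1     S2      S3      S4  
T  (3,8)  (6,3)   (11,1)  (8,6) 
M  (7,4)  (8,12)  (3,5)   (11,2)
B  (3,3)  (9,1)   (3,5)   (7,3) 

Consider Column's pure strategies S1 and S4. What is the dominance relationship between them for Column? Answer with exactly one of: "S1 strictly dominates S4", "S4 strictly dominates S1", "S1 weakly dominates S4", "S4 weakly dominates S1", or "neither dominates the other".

S1's payoffs vs S4's, by Row's action — T: 8>6, M: 4>2, B: 3=3.
S1 is at least as good everywhere and strictly better somewhere (tied only at B), so S1 weakly but not strictly dominates S4.

S1 weakly dominates S4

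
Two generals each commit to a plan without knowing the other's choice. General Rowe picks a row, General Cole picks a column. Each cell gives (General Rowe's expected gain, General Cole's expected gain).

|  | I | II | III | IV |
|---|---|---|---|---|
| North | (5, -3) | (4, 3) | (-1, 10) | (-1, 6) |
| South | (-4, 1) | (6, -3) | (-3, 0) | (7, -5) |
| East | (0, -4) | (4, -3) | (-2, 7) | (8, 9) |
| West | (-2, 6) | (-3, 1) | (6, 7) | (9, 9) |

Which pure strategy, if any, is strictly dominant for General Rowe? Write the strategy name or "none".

North fails to dominate South at II (4<6).
South fails to dominate North at I (-4<5).
East fails to dominate North at I (0<5).
West fails to dominate North at I (-2<5).
No single strategy dominates all the others.

none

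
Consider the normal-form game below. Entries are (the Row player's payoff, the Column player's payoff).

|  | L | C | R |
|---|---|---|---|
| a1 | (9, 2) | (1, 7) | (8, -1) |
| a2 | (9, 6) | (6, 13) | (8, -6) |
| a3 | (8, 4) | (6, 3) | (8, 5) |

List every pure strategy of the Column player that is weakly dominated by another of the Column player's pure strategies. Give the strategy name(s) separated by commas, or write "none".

none

L: no other strategy beats it everywhere (C at a3 (4>3); R at a1 (2>-1)).
C: no other strategy beats it everywhere (L at a1 (7>2); R at a1 (7>-1)).
R is not dominated — it holds its own against L at a3 (5>4); C at a3 (5>3).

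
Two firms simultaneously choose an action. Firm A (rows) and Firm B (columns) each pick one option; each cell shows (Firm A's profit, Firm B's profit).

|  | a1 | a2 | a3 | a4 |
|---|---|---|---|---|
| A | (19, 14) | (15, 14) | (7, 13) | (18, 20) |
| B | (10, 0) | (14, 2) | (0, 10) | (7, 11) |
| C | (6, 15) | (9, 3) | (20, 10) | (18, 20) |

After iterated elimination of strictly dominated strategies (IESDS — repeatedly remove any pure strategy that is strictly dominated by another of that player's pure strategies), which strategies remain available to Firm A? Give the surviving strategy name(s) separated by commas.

Row B is eliminated: A beats it against every remaining column (a1: 19>10, a2: 15>14, a3: 7>0, a4: 18>7).
Column a1 is eliminated: a4 beats it against every remaining row (A: 20>14, C: 20>15).
Firm B's strategy a2 is strictly dominated by a4 (A: 20>14, C: 20>3) and is removed.
Column a3 is eliminated: a4 beats it against every remaining row (A: 20>13, C: 20>10).
Among the remaining strategies, none is strictly dominated by another pure strategy of the same player, so the elimination stops.
Surviving strategies — Firm A: {A, C}; Firm B: {a4}.

A, C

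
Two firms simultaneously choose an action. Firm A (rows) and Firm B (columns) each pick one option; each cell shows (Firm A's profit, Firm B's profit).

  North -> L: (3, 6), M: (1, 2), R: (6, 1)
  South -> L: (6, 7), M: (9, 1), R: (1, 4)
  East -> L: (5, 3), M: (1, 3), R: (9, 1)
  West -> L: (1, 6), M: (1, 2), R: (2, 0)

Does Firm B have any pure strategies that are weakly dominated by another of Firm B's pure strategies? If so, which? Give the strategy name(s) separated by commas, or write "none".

L: no other strategy beats it everywhere (M at North (6>2); R at North (6>1)).
M is weakly dominated by L (North: 6>2, South: 7>1, East: 3=3, West: 6>2).
L weakly dominates R — North: 6>1, South: 7>4, East: 3>1, West: 6>0.

M, R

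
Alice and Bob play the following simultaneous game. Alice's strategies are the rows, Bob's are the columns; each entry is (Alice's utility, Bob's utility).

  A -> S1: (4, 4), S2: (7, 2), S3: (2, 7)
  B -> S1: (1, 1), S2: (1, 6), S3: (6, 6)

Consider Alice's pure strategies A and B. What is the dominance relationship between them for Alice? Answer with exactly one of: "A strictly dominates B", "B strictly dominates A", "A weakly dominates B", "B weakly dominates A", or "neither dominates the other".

A's payoffs vs B's, by Bob's action — S1: 4>1, S2: 7>1, S3: 2<6.
A does better at S1, S2 but worse at S3; neither strategy dominates the other.

neither dominates the other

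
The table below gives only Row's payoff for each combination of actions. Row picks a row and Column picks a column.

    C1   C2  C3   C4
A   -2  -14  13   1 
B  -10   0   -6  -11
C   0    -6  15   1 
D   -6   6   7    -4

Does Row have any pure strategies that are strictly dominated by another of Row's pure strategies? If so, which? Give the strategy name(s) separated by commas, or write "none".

B

A: no other strategy beats it everywhere (B at C1 (-2>-10); C at C4 (1=1); D at C1 (-2>-6)).
B is strictly dominated by D (C1: -6>-10, C2: 6>0, C3: 7>-6, C4: -4>-11).
Nothing dominates C: A at C1 (0>-2); B at C1 (0>-10); D at C1 (0>-6).
Nothing dominates D: A at C2 (6>-14); B at C1 (-6>-10); C at C2 (6>-6).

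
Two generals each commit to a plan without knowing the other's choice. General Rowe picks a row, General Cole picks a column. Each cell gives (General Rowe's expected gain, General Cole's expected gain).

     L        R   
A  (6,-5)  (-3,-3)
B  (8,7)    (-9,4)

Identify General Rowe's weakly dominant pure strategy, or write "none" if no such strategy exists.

A fails to dominate B at L (6<8).
B fails to dominate A at R (-9<-3).
No single strategy dominates all the others.

none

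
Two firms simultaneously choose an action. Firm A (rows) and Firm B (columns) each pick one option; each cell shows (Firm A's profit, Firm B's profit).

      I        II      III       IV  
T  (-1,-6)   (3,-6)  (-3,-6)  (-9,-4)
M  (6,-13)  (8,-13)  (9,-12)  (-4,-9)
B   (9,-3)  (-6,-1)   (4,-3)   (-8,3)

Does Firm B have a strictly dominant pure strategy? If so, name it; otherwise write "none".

IV vs I: T: -4>-6, M: -9>-13, B: 3>-3.
IV vs II: T: -4>-6, M: -9>-13, B: 3>-1.
IV vs III: T: -4>-6, M: -9>-12, B: 3>-3.
IV strictly beats every other strategy against every opponent action, so it is strictly dominant.

IV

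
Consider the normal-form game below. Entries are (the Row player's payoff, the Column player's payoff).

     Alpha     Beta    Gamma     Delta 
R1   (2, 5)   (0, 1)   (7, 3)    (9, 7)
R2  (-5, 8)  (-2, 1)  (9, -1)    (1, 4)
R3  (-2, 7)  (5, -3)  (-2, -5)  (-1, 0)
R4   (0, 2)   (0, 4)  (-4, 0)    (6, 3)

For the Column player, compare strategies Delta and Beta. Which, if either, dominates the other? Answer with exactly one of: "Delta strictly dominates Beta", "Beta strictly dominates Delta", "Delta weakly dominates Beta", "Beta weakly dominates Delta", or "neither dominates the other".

Delta's payoffs vs Beta's, by the Row player's action — R1: 7>1, R2: 4>1, R3: 0>-3, R4: 3<4.
Delta does better at R1, R2, R3 but worse at R4; neither strategy dominates the other.

neither dominates the other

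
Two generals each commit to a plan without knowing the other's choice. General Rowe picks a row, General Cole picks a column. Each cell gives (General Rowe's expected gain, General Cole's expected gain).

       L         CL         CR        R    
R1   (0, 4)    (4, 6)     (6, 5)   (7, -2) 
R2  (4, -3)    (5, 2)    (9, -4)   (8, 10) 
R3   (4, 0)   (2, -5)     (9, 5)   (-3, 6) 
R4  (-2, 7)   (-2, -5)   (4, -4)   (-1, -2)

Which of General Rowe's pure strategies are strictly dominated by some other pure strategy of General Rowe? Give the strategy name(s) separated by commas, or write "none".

R1: dominated, since R2 does at least as well everywhere (L: 4>0, CL: 5>4, CR: 9>6, R: 8>7).
R2: no other strategy beats it everywhere (R1 at L (4>0); R3 at L (4=4); R4 at L (4>-2)).
R3 is not dominated — it holds its own against R1 at L (4>0); R2 at L (4=4); R4 at L (4>-2).
R4: dominated, since R1 does at least as well everywhere (L: 0>-2, CL: 4>-2, CR: 6>4, R: 7>-1).

R1, R4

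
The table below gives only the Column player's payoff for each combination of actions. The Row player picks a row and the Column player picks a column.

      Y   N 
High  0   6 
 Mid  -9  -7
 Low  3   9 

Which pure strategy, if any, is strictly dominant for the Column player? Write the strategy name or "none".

N

N vs Y: High: 6>0, Mid: -7>-9, Low: 9>3.
N strictly beats every other strategy against every opponent action, so it is strictly dominant.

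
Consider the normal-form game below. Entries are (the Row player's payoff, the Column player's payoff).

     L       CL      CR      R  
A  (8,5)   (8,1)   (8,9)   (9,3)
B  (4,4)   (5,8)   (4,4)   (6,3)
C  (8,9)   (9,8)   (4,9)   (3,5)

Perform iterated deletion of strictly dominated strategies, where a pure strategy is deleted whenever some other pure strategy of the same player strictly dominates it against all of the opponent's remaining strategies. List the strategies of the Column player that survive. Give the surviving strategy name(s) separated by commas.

L, CR

Row B is eliminated: A beats it against every remaining column (L: 8>4, CL: 8>5, CR: 8>4, R: 9>6).
Column CL is eliminated: L beats it against every remaining row (A: 5>1, C: 9>8).
Column R is eliminated: L beats it against every remaining row (A: 5>3, C: 9>5).
Among the remaining strategies, none is strictly dominated by another pure strategy of the same player, so the elimination stops.
Surviving strategies — the Row player: {A, C}; the Column player: {L, CR}.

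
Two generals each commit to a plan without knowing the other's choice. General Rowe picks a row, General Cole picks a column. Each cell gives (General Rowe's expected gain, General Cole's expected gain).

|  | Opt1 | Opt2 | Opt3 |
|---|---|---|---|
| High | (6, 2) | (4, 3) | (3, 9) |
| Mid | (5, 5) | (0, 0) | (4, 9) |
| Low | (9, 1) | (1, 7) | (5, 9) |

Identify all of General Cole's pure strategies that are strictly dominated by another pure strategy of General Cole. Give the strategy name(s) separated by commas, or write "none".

Opt1, Opt2

Opt3 strictly dominates Opt1 — High: 9>2, Mid: 9>5, Low: 9>1.
Opt3 strictly dominates Opt2 — High: 9>3, Mid: 9>0, Low: 9>7.
Opt3: no other strategy beats it everywhere (Opt1 at High (9>2); Opt2 at High (9>3)).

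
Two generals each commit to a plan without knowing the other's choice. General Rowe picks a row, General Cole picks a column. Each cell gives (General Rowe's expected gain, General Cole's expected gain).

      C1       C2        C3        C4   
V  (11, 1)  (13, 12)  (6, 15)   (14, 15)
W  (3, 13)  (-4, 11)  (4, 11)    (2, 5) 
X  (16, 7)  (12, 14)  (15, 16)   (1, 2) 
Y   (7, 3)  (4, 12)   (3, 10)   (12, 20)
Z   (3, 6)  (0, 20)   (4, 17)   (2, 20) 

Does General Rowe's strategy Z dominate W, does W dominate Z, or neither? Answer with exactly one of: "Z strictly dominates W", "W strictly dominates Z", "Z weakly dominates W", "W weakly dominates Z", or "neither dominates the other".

Z weakly dominates W

Compare Z to W across each opponent action: C1: 3=3, C2: 0>-4, C3: 4=4, C4: 2=2.
Z is at least as good everywhere and strictly better somewhere (tied only at C1, C3, C4), so Z weakly but not strictly dominates W.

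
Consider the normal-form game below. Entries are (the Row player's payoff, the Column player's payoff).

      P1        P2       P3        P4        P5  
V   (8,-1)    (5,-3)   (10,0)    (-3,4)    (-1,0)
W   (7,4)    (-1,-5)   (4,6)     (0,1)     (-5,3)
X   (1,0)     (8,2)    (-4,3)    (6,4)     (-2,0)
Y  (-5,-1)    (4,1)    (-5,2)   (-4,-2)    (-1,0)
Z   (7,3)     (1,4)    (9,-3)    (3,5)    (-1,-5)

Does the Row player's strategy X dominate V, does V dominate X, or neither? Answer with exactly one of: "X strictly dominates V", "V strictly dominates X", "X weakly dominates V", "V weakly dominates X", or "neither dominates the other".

neither dominates the other

Compare X to V across each choice by the Column player: P1: 1<8, P2: 8>5, P3: -4<10, P4: 6>-3, P5: -2<-1.
X does better at P2, P4 but worse at P1, P3, P5; neither strategy dominates the other.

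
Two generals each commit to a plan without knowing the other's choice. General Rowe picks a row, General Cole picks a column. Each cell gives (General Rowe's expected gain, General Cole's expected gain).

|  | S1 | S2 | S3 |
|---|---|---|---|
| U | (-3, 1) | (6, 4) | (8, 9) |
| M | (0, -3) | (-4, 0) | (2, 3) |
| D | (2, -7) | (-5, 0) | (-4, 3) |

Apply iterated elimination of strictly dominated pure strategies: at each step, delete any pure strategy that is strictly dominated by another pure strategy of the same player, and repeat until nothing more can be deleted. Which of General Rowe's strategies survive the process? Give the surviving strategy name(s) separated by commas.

U

Column S1 is eliminated: S2 beats it against every remaining row (U: 4>1, M: 0>-3, D: 0>-7).
Row M is eliminated: U beats it against every remaining column (S2: 6>-4, S3: 8>2).
General Rowe's strategy D is strictly dominated by U (S2: 6>-5, S3: 8>-4) and is removed.
General Cole's strategy S2 is strictly dominated by S3 (U: 9>4) and is removed.
Among the remaining strategies, none is strictly dominated by another pure strategy of the same player, so the elimination stops.
Surviving strategies — General Rowe: {U}; General Cole: {S3}.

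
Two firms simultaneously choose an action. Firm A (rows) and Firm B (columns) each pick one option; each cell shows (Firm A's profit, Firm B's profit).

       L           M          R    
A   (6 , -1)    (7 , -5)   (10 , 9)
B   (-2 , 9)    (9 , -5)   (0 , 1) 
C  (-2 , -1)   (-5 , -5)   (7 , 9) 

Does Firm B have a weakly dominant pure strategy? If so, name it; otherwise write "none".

L fails to dominate R at A (-1<9).
M fails to dominate L at A (-5<-1).
R fails to dominate L at B (1<9).
No single strategy dominates all the others.

none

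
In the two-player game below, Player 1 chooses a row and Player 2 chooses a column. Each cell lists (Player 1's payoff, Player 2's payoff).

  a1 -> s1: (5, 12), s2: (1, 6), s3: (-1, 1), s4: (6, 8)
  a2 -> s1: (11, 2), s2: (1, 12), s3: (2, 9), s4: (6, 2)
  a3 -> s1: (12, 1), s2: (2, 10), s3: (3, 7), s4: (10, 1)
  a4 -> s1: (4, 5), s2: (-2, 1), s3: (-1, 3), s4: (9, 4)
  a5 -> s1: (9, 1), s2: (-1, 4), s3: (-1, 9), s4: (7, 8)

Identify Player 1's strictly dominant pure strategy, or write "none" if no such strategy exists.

a3 vs a1: s1: 12>5, s2: 2>1, s3: 3>-1, s4: 10>6.
a3 vs a2: s1: 12>11, s2: 2>1, s3: 3>2, s4: 10>6.
a3 vs a4: s1: 12>4, s2: 2>-2, s3: 3>-1, s4: 10>9.
a3 vs a5: s1: 12>9, s2: 2>-1, s3: 3>-1, s4: 10>7.
a3 strictly beats every other strategy against every opponent action, so it is strictly dominant.

a3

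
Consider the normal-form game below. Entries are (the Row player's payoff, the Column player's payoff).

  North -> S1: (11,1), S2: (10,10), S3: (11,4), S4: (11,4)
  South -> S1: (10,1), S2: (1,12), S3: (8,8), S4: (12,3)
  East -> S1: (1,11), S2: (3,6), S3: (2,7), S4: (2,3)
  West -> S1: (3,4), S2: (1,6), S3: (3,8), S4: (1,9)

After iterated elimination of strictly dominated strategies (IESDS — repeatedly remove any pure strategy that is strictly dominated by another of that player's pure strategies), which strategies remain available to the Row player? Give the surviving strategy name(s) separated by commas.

The Row player's strategy East is strictly dominated by North (S1: 11>1, S2: 10>3, S3: 11>2, S4: 11>2) and is removed.
Row West is eliminated: North beats it against every remaining column (S1: 11>3, S2: 10>1, S3: 11>3, S4: 11>1).
The Column player's strategy S1 is strictly dominated by S2 (North: 10>1, South: 12>1) and is removed.
The Column player's strategy S3 is strictly dominated by S2 (North: 10>4, South: 12>8) and is removed.
Column S4 is eliminated: S2 beats it against every remaining row (North: 10>4, South: 12>3).
For the Row player, North strictly dominates South on the remaining columns (S2: 10>1); eliminate South.
Among the remaining strategies, none is strictly dominated by another pure strategy of the same player, so the elimination stops.
Surviving strategies — the Row player: {North}; the Column player: {S2}.

North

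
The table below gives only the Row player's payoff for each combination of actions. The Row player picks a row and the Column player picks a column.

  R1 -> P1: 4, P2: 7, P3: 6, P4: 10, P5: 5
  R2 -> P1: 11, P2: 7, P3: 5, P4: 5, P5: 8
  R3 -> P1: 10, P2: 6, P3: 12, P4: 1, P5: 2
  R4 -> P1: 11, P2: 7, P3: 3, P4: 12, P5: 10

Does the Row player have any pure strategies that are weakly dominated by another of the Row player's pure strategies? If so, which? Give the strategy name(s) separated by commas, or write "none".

none

R1 is not dominated — it holds its own against R2 at P3 (6>5); R3 at P2 (7>6); R4 at P3 (6>3).
Nothing dominates R2: R1 at P1 (11>4); R3 at P1 (11>10); R4 at P3 (5>3).
R3: no other strategy beats it everywhere (R1 at P1 (10>4); R2 at P3 (12>5); R4 at P3 (12>3)).
R4 is not dominated — it holds its own against R1 at P1 (11>4); R2 at P4 (12>5); R3 at P1 (11>10).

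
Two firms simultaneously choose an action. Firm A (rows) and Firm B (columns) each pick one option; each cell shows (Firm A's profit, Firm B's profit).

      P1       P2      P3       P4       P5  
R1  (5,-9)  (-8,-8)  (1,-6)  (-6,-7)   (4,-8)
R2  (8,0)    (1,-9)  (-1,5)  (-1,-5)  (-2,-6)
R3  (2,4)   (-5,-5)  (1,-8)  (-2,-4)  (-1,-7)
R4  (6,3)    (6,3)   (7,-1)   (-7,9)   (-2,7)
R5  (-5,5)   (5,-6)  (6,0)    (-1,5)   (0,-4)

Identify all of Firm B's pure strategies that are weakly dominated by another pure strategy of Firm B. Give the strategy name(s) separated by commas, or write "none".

P2, P5

P1: no other strategy beats it everywhere (P2 at R2 (0>-9); P3 at R3 (4>-8); P4 at R2 (0>-5); P5 at R2 (0>-6)).
P4 weakly dominates P2 — R1: -7>-8, R2: -5>-9, R3: -4>-5, R4: 9>3, R5: 5>-6.
P3 is not dominated — it holds its own against P1 at R1 (-6>-9); P2 at R1 (-6>-8); P4 at R1 (-6>-7); P5 at R1 (-6>-8).
P4: no other strategy beats it everywhere (P1 at R1 (-7>-9); P2 at R1 (-7>-8); P3 at R3 (-4>-8); P5 at R1 (-7>-8)).
P5: dominated, since P4 does at least as well everywhere (R1: -7>-8, R2: -5>-6, R3: -4>-7, R4: 9>7, R5: 5>-4).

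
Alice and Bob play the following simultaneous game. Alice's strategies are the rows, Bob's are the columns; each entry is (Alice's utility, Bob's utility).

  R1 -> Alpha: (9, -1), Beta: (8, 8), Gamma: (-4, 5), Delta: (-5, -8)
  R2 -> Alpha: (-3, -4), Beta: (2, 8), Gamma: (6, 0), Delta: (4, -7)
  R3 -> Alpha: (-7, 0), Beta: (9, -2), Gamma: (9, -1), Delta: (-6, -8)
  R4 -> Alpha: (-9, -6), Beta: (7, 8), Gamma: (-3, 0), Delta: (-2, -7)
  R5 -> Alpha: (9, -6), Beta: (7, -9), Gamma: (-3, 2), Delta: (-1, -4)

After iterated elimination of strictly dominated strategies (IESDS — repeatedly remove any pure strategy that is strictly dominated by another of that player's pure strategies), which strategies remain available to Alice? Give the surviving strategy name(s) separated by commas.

For Bob, Gamma strictly dominates Delta on the remaining rows (R1: 5>-8, R2: 0>-7, R3: -1>-8, R4: 0>-7, R5: 2>-4); eliminate Delta.
Row R4 is eliminated: R3 beats it against every remaining column (Alpha: -7>-9, Beta: 9>7, Gamma: 9>-3).
Among the remaining strategies, none is strictly dominated by another pure strategy of the same player, so the elimination stops.
Surviving strategies — Alice: {R1, R2, R3, R5}; Bob: {Alpha, Beta, Gamma}.

R1, R2, R3, R5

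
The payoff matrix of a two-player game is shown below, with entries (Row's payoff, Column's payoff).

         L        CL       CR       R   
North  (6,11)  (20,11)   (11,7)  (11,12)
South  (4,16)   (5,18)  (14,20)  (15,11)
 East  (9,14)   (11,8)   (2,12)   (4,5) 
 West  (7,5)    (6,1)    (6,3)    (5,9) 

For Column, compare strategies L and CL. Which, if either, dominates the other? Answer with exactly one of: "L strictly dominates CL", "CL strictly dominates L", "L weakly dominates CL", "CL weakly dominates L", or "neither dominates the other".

neither dominates the other

L's payoffs vs CL's, by Row's action — North: 11=11, South: 16<18, East: 14>8, West: 5>1.
L does better at East, West but worse at South; neither strategy dominates the other.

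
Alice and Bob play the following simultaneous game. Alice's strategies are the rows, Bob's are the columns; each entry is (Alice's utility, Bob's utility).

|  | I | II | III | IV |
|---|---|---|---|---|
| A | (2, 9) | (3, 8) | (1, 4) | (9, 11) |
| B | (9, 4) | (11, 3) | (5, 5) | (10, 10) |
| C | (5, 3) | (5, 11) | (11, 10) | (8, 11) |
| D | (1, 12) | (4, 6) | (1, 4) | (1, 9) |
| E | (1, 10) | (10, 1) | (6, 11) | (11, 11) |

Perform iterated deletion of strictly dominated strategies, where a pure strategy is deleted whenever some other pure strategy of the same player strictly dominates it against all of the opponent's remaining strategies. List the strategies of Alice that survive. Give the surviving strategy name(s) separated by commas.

For Alice, B strictly dominates A on the remaining columns (I: 9>2, II: 11>3, III: 5>1, IV: 10>9); eliminate A.
For Alice, B strictly dominates D on the remaining columns (I: 9>1, II: 11>4, III: 5>1, IV: 10>1); eliminate D.
Column I is eliminated: III beats it against every remaining row (B: 5>4, C: 10>3, E: 11>10).
Among the remaining strategies, none is strictly dominated by another pure strategy of the same player, so the elimination stops.
Surviving strategies — Alice: {B, C, E}; Bob: {II, III, IV}.

B, C, E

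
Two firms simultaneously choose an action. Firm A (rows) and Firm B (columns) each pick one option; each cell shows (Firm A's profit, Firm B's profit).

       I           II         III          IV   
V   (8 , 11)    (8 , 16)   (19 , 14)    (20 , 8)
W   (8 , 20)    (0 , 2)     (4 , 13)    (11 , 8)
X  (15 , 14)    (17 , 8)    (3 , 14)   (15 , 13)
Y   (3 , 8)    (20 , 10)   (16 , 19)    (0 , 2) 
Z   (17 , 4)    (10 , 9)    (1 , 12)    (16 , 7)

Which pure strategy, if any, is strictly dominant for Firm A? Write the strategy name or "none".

V fails to dominate W at I (8=8).
W fails to dominate V at I (8=8).
X fails to dominate V at III (3<19).
Y fails to dominate V at I (3<8).
Z fails to dominate V at III (1<19).
No single strategy dominates all the others.

none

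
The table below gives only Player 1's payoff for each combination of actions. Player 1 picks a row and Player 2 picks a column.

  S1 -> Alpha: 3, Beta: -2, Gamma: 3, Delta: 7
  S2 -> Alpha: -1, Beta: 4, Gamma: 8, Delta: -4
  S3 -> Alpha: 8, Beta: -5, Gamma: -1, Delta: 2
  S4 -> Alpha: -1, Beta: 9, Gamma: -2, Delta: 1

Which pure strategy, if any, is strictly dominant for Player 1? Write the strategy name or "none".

S1 fails to dominate S2 at Beta (-2<4).
S2 fails to dominate S1 at Alpha (-1<3).
S3 fails to dominate S1 at Beta (-5<-2).
S4 fails to dominate S1 at Alpha (-1<3).
No single strategy dominates all the others.

none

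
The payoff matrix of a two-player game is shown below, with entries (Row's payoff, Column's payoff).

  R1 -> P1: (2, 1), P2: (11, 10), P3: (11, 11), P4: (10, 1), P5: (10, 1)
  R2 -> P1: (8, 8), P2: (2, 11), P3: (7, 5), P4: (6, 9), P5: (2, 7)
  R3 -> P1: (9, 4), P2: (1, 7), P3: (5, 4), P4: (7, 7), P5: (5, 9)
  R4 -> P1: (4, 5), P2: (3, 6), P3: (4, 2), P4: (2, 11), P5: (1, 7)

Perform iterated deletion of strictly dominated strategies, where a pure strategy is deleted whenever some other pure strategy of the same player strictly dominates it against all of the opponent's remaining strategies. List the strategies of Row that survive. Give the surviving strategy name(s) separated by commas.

Column P1 is eliminated: P2 beats it against every remaining row (R1: 10>1, R2: 11>8, R3: 7>4, R4: 6>5).
Row's strategy R2 is strictly dominated by R1 (P2: 11>2, P3: 11>7, P4: 10>6, P5: 10>2) and is removed.
Row R3 is eliminated: R1 beats it against every remaining column (P2: 11>1, P3: 11>5, P4: 10>7, P5: 10>5).
Row's strategy R4 is strictly dominated by R1 (P2: 11>3, P3: 11>4, P4: 10>2, P5: 10>1) and is removed.
Column P2 is eliminated: P3 beats it against every remaining row (R1: 11>10).
Column P4 is eliminated: P3 beats it against every remaining row (R1: 11>1).
Column P5 is eliminated: P3 beats it against every remaining row (R1: 11>1).
Among the remaining strategies, none is strictly dominated by another pure strategy of the same player, so the elimination stops.
Surviving strategies — Row: {R1}; Column: {P3}.

R1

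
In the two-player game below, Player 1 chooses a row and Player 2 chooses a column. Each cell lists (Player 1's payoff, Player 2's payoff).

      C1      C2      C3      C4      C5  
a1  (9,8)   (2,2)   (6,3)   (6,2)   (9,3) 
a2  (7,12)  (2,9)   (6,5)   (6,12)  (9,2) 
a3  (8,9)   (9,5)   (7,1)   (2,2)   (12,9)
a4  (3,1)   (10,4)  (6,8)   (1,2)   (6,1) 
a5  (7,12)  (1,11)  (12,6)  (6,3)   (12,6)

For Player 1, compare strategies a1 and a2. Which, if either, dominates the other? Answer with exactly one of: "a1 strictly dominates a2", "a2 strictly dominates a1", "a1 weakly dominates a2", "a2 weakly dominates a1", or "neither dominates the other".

a1's payoffs vs a2's, by Player 2's action — C1: 9>7, C2: 2=2, C3: 6=6, C4: 6=6, C5: 9=9.
a1 is at least as good everywhere and strictly better somewhere (tied only at C2, C3, C4, C5), so a1 weakly but not strictly dominates a2.

a1 weakly dominates a2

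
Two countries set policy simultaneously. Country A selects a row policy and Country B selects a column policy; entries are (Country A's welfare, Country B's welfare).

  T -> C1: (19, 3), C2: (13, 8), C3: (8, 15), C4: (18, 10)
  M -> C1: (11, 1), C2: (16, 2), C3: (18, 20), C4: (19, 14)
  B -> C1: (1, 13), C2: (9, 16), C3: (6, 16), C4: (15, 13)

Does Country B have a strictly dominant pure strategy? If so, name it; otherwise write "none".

C1 fails to dominate C2 at T (3<8).
C2 fails to dominate C3 at T (8<15).
C3 fails to dominate C2 at B (16=16).
C4 fails to dominate C1 at B (13=13).
No single strategy dominates all the others.

none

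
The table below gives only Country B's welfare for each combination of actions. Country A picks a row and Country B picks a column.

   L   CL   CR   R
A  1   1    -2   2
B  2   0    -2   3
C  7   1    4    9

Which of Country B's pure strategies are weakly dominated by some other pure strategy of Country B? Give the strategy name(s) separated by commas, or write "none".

L, CL, CR

L: dominated, since R does at least as well everywhere (A: 2>1, B: 3>2, C: 9>7).
CL is weakly dominated by L (A: 1=1, B: 2>0, C: 7>1).
CR is weakly dominated by L (A: 1>-2, B: 2>-2, C: 7>4).
R is not dominated — it holds its own against L at A (2>1); CL at A (2>1); CR at A (2>-2).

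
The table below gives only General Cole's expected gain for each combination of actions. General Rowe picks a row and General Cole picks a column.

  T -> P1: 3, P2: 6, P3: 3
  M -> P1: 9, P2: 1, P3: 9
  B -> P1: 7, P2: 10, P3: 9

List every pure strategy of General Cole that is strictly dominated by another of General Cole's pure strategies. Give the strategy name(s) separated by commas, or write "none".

Nothing dominates P1: P2 at M (9>1); P3 at T (3=3).
P2: no other strategy beats it everywhere (P1 at T (6>3); P3 at T (6>3)).
Nothing dominates P3: P1 at T (3=3); P2 at M (9>1).

none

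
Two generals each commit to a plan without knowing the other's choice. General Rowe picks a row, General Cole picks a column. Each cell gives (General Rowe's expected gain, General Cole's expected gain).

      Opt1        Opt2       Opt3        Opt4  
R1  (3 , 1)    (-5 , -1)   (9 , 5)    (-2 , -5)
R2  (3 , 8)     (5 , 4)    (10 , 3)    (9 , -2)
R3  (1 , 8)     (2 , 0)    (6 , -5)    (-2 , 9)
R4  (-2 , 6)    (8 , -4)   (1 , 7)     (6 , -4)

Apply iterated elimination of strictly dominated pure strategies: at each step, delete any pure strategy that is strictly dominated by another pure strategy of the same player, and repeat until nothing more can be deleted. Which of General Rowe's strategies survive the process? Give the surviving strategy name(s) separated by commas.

R1, R2

General Rowe's strategy R3 is strictly dominated by R2 (Opt1: 3>1, Opt2: 5>2, Opt3: 10>6, Opt4: 9>-2) and is removed.
Column Opt2 is eliminated: Opt1 beats it against every remaining row (R1: 1>-1, R2: 8>4, R4: 6>-4).
General Rowe's strategy R4 is strictly dominated by R2 (Opt1: 3>-2, Opt3: 10>1, Opt4: 9>6) and is removed.
Column Opt4 is eliminated: Opt1 beats it against every remaining row (R1: 1>-5, R2: 8>-2).
Among the remaining strategies, none is strictly dominated by another pure strategy of the same player, so the elimination stops.
Surviving strategies — General Rowe: {R1, R2}; General Cole: {Opt1, Opt3}.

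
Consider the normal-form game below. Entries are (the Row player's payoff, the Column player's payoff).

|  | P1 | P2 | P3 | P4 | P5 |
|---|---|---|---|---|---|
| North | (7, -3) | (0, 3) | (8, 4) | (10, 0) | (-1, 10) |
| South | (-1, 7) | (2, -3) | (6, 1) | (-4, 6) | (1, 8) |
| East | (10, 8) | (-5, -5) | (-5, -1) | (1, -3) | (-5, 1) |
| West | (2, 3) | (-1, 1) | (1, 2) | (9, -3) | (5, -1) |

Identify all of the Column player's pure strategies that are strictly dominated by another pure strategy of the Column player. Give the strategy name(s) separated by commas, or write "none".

P1: no other strategy beats it everywhere (P2 at South (7>-3); P3 at South (7>1); P4 at South (7>6); P5 at East (8>1)).
P3 strictly dominates P2 — North: 4>3, South: 1>-3, East: -1>-5, West: 2>1.
P3: no other strategy beats it everywhere (P1 at North (4>-3); P2 at North (4>3); P4 at North (4>0); P5 at West (2>-1)).
P4 is strictly dominated by P5 (North: 10>0, South: 8>6, East: 1>-3, West: -1>-3).
P5: no other strategy beats it everywhere (P1 at North (10>-3); P2 at North (10>3); P3 at North (10>4); P4 at North (10>0)).

P2, P4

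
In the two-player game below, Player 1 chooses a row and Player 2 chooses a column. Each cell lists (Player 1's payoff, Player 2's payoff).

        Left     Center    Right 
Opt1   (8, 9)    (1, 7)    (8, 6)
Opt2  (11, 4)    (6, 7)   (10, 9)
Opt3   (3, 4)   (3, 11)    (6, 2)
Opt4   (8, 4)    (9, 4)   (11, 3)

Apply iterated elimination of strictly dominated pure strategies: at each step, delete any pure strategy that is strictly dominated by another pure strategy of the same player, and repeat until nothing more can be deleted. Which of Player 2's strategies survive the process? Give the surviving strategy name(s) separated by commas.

Left, Center, Right

Row Opt1 is eliminated: Opt2 beats it against every remaining column (Left: 11>8, Center: 6>1, Right: 10>8).
Row Opt3 is eliminated: Opt2 beats it against every remaining column (Left: 11>3, Center: 6>3, Right: 10>6).
Among the remaining strategies, none is strictly dominated by another pure strategy of the same player, so the elimination stops.
Surviving strategies — Player 1: {Opt2, Opt4}; Player 2: {Left, Center, Right}.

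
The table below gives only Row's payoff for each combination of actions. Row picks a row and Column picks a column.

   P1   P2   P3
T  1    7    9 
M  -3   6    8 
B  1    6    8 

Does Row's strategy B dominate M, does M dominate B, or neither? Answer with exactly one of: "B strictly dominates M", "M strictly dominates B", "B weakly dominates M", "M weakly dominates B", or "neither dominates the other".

Compare B to M across every action of Column: P1: 1>-3, P2: 6=6, P3: 8=8.
B is at least as good everywhere and strictly better somewhere (tied only at P2, P3), so B weakly but not strictly dominates M.

B weakly dominates M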